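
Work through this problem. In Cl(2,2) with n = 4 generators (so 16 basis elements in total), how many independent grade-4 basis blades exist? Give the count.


Number of grade-k basis blades in Cl(p,q) with n = p + q is C(n, k).
n = 2 + 2 = 4
C(4, 4) = 4! / (4! * 0!)
= 24 / (24 * 1)
= 1


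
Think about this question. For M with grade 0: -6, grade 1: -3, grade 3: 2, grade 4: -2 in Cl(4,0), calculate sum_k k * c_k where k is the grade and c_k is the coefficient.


Grade-weighted sum = sum of grade_k * coefficient_k
0*(-6) = 0
1*(-3) = -3
3*2 = 6
4*(-2) = -8
Total = 0 + (-3) + 6 + (-8) = -5


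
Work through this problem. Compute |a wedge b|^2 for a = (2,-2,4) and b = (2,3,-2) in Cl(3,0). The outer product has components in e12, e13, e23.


a wedge b = (a1*b2 - a2*b1)*e12 + (a1*b3 - a3*b1)*e13 + (a2*b3 - a3*b2)*e23
e12 coeff: 2*3 - (-2)*2 = 6 - (-4) = 10
e13 coeff: 2*(-2) - 4*2 = -4 - 8 = -12
e23 coeff: (-2)*(-2) - 4*3 = 4 - 12 = -8
|a wedge b|^2 = 10^2 + (-12)^2 + (-8)^2
= 100 + 144 + 64
= 308


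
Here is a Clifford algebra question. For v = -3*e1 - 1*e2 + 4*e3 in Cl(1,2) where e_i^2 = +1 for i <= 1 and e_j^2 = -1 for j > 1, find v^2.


v^2 = sum of c_i^2 * e_i^2
Positive signature terms (e_i^2 = +1): (-3)^2 = 9
Negative signature terms (e_j^2 = -1): (-1)^2 + 4^2 = 17
v^2 = 9 - 17 = -8


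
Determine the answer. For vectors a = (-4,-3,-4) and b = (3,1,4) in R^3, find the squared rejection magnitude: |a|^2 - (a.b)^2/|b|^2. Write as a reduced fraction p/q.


|a|^2 = (-4)^2 + (-3)^2 + (-4)^2 = 41
|b|^2 = 3^2 + 1^2 + 4^2 = 26
a . b = (-4)*3 + (-3)*1 + (-4)*4 = -31
(a.b)^2 = (-31)^2 = 961
|rej|^2 = 41 - 961/26
= (1066 - 961)/26
= 105/26
In lowest terms: 105/26


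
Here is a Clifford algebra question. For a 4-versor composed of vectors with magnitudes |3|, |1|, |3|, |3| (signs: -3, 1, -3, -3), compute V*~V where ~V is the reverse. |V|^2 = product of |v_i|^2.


Each vector v_i has |v_i|^2 = s_i^2
Squared scales: (-3)^2 = 9, 1^2 = 1, (-3)^2 = 9, (-3)^2 = 9
|V|^2 = 9 * 1 * 9 * 9
= 729


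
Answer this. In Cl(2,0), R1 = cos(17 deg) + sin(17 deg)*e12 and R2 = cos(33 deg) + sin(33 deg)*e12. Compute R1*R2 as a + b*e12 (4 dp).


Same-plane rotors commute and their half-angles add:
R1*R2 = cos(a1 + a2) + sin(a1 + a2)*e12.
a1 + a2 = 17 + 33 = 50 deg
cos(50 deg) = 0.6428
sin(50 deg) = 0.7660
R1*R2 = 0.6428 + 0.7660*e12


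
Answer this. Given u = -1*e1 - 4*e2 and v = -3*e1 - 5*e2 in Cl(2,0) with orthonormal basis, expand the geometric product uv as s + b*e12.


Expand: (-1*e1 - 4*e2)(-3*e1 - 5*e2)
= (-1)*(-3)*e1e1 + (-1)*(-5)*e1e2 + (-4)*(-3)*e2e1 + (-4)*(-5)*e2e2
Using e1^2 = e2^2 = 1, e2e1 = -e1e2:
Scalar part s = (-1)*(-3) + (-4)*(-5) = 3 + 20 = 23
Bivector part b = (-1)*(-5) - (-4)*(-3) = 5 - 12 = -7
uv = 23 - 7*e12


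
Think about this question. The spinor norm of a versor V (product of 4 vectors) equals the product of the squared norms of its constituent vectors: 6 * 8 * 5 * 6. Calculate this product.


Spinor norm N(V) = |v1|^2 * |v2|^2 * ... * |v4|^2
= 6 * 8 * 5 * 6
Running product: 6, 48, 240, 1440
N(V) = 1440


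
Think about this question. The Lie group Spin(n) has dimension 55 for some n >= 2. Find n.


dim Spin(n) = dim so(n) = n(n-1)/2.
Solve n(n-1)/2 = 55, i.e. n^2 - n - 110 = 0.
Discriminant = 1 + 8*55 = 441
n = (1 + sqrt(441))/2 = (1 + 21)/2 = 11


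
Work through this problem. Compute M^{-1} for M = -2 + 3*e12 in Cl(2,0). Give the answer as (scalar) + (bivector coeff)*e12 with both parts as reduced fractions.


M = -2 + 3*e12, where e12^2 = -1.
Since M commutes with its reverse ~M = a - b*e12, M * ~M = a^2 - b^2*e12^2 = a^2 + b^2.
So M^{-1} = ~M / (a^2 + b^2) = (a - b*e12)/(a^2 + b^2).
a^2 + b^2 = 4 + 9 = 13
Scalar part = -2/13 = -2/13
Bivector coeff = -3/13 = -3/13
M^{-1} = -2/13 - 3/13*e12


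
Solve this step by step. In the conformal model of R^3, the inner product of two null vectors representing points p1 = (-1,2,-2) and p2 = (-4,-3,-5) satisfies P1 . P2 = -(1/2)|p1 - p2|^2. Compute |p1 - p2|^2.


p1 - p2 = (3, 5, 3)
|p1 - p2|^2 = 3^2 + 5^2 + 3^2
= 9 + 25 + 9
= 43


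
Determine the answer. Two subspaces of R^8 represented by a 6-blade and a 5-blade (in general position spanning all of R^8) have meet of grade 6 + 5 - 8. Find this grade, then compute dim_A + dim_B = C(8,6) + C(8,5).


Meet grade = grade(A) + grade(B) - n
= 6 + 5 - 8 = 3
C(8,6) = 28
C(8,5) = 56
dim_A + dim_B = 28 + 56 = 84


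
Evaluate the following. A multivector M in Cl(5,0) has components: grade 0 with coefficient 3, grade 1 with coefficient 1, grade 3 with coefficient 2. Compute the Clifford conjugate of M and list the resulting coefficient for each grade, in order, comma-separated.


Clifford conjugate sign for grade k: (-1)^(k(k+1)/2)
Grade 0: (-1)^(0*1/2) = (-1)^0 = 1, coeff 3 -> 3
Grade 1: (-1)^(1*2/2) = (-1)^1 = -1, coeff 1 -> -1
Grade 3: (-1)^(3*4/2) = (-1)^6 = 1, coeff 2 -> 2
Conjugated coefficients: 3, -1, 2


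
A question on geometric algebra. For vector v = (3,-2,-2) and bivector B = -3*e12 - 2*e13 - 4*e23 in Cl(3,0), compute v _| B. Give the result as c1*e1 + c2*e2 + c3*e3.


Left contraction v _| B = <vB>_1 (grade-1 part of the geometric product vB).
Using e1_|e12 = e2, e2_|e12 = -e1, e1_|e13 = e3, e3_|e13 = -e1, e2_|e23 = e3, e3_|e23 = -e2:
e1 coeff: -v2*b12 - v3*b13 = -(-2)*(-3) - (-2)*(-2) = -10
e2 coeff: v1*b12 - v3*b23 = (3)*(-3) - (-2)*(-4) = -17
e3 coeff: v1*b13 + v2*b23 = (3)*(-2) + (-2)*(-4) = 2
v _| B = -10*e1 - 17*e2 + 2*e3


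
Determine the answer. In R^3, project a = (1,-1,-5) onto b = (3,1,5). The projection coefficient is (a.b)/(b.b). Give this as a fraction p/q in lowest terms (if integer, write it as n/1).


Projection coefficient = (a . b) / (b . b)
a . b = 1*3 + (-1)*1 + (-5)*5
= 3 + (-1) + (-25) = -23
b . b = 3^2 + 1^2 + 5^2
= 9 + 1 + 25 = 35
Coefficient = -23/35
In lowest terms: -23/35


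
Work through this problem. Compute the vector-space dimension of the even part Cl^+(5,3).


Even subalgebra dimension = 2^(n-1)
n = 5 + 3 = 8
2^(8 - 1) = 2^7 = 128
Verification: sum of C(8,k) for even k = 1 + 28 + 70 + 28 + 1 = 128
Result = 128


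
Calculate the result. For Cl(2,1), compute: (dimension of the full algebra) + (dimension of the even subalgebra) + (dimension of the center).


n = 2 + 1 = 3
Total dim = 2^3 = 8
Even subalgebra dim = 2^2 = 4
n is odd, so center dim = 2
Sum = 8 + 4 + 2 = 14


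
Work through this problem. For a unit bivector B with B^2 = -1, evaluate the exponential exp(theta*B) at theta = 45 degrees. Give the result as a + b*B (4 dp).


For a unit bivector B with B^2 = -1, the exponential series gives
e^(theta*B) = cos(theta) + sin(theta)*B (the GA analogue of Euler's formula).
theta = 45 degrees = 0.785398 rad
cos(45 deg) = 0.7071
sin(45 deg) = 0.7071
exp(theta*B) = 0.7071 + 0.7071*B


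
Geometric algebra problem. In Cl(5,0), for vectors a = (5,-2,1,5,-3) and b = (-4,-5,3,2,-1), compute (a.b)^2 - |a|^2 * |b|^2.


a . b = 5*(-4) + (-2)*(-5) + 1*3 + 5*2 + (-3)*(-1)
= -20 + 10 + 3 + 10 + 3 = 6
|a|^2 = 5^2 + (-2)^2 + 1^2 + 5^2 + (-3)^2 = 64
|b|^2 = (-4)^2 + (-5)^2 + 3^2 + 2^2 + (-1)^2 = 55
(a.b)^2 = 6^2 = 36
|a|^2 * |b|^2 = 64 * 55 = 3520
Result = 36 - 3520 = -3484


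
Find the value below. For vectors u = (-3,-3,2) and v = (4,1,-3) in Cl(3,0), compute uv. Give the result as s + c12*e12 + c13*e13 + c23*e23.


In Cl(3,0): e_i^2 = 1, e_ie_j = -e_je_i for i != j.
Scalar part = u . v = (-3)*4 + (-3)*1 + 2*(-3)
= -12 + (-3) + (-6) = -21
e12 coeff = (-3)*1 - (-3)*4 = -3 - (-12) = 9
e13 coeff = (-3)*(-3) - 2*4 = 9 - 8 = 1
e23 coeff = (-3)*(-3) - 2*1 = 9 - 2 = 7
uv = -21 + 9*e12 + 1*e13 + 7*e23


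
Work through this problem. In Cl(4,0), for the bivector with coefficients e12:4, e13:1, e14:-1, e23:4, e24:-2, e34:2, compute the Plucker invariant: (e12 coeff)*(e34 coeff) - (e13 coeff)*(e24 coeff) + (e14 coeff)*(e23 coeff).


Plucker relation: af - be + cd
a*f = 4*2 = 8
b*e = 1*(-2) = -2
c*d = (-1)*4 = -4
af - be + cd = 8 - (-2) + (-4)
= 6


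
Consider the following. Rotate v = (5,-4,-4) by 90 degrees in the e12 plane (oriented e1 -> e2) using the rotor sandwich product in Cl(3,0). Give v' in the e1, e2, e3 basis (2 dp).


Rotor R = cos(45deg) - sin(45deg)*e12
Rotation angle theta = 2 * 45 = 90 degrees in the e12 plane (e1 -> e2).
The component perpendicular to the plane (e3) is invariant: v'_3 = v3 = -4.00
cos(90deg) = 0.0000, sin(90deg) = 1.0000
v'_1 = v1*cos(theta) - v2*sin(theta) = 5*0.0000 - (-4)*1.0000 = 4.00
v'_2 = v1*sin(theta) + v2*cos(theta) = 5*1.0000 + (-4)*0.0000 = 5.00
v' = 4.00*e1 + 5.00*e2 - 4.00*e3


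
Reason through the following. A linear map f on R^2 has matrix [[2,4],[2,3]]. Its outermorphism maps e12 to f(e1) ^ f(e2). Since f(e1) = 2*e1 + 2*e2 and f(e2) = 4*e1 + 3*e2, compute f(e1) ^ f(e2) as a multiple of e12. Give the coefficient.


The outermorphism of a linear map f sends e1^e2 to f(e1)^f(e2).
f(e1) = 2*e1 + 2*e2
f(e2) = 4*e1 + 3*e2
f(e1) ^ f(e2) = (2*e1 + 2*e2) ^ (4*e1 + 3*e2)
= 2*3*e12 + 2*4*e21
= (6 - 8)*e12
= -2*e12
Coefficient = -2


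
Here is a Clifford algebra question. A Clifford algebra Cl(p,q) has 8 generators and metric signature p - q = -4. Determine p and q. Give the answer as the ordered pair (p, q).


We need p + q = 8 and p - q = -4.
Adding: 2p = 8 + (-4) = 4, so p = 2.
Then q = 8 - 2 = 6.
(p, q) = (2, 6)


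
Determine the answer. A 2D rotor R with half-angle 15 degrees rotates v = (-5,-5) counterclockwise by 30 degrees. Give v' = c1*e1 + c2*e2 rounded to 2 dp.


Rotor R = cos(15deg) - sin(15deg)*e12
Rotation angle theta = 2 * 15 = 30 degrees
v' = R*v*~R rotates v by theta.
cos(30deg) = 0.8660, sin(30deg) = 0.5000
v'_1 = -5*cos(30deg) - (-5)*sin(30deg)
= -5*0.8660 - (-5)*0.5000
= -1.83
v'_2 = -5*sin(30deg) + (-5)*cos(30deg)
= -5*0.5000 + (-5)*0.8660
= -6.83
v' = -1.83*e1 - 6.83*e2


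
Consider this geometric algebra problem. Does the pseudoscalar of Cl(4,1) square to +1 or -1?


The pseudoscalar I = e1...e_n (product of all n generators) of Cl(p,q) satisfies I^2 = (-1)^(q + n(n-1)/2).
p = 4, q = 1, n = p + q = 5
n(n-1)/2 = 5 * 4 / 2 = 10
Exponent = q + n(n-1)/2 = 1 + 10 = 11
I^2 = (-1)^11 = -1


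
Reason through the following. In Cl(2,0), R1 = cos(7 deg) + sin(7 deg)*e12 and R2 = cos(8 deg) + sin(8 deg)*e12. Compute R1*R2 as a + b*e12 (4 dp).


Same-plane rotors commute and their half-angles add:
R1*R2 = cos(a1 + a2) + sin(a1 + a2)*e12.
a1 + a2 = 7 + 8 = 15 deg
cos(15 deg) = 0.9659
sin(15 deg) = 0.2588
R1*R2 = 0.9659 + 0.2588*e12


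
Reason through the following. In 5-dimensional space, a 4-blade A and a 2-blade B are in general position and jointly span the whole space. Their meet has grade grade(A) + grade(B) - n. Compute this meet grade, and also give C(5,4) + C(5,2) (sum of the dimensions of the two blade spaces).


Meet grade = grade(A) + grade(B) - n
= 4 + 2 - 5 = 1
C(5,4) = 5
C(5,2) = 10
dim_A + dim_B = 5 + 10 = 15


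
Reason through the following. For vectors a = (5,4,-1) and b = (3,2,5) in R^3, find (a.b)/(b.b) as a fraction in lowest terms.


Projection coefficient = (a . b) / (b . b)
a . b = 5*3 + 4*2 + (-1)*5
= 15 + 8 + (-5) = 18
b . b = 3^2 + 2^2 + 5^2
= 9 + 4 + 25 = 38
Coefficient = 18/38
In lowest terms: 9/19


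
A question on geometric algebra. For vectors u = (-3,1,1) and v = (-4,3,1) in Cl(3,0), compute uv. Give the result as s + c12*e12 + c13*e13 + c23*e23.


In Cl(3,0): e_i^2 = 1, e_ie_j = -e_je_i for i != j.
Scalar part = u . v = (-3)*(-4) + 1*3 + 1*1
= 12 + 3 + 1 = 16
e12 coeff = (-3)*3 - 1*(-4) = -9 - (-4) = -5
e13 coeff = (-3)*1 - 1*(-4) = -3 - (-4) = 1
e23 coeff = 1*1 - 1*3 = 1 - 3 = -2
uv = 16 - 5*e12 + 1*e13 - 2*e23


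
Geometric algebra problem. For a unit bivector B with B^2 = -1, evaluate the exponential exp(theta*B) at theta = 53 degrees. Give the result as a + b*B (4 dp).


For a unit bivector B with B^2 = -1, the exponential series gives
e^(theta*B) = cos(theta) + sin(theta)*B (the GA analogue of Euler's formula).
theta = 53 degrees = 0.925025 rad
cos(53 deg) = 0.6018
sin(53 deg) = 0.7986
exp(theta*B) = 0.6018 + 0.7986*B


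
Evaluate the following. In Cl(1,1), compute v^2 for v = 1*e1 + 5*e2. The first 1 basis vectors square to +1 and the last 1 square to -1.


v^2 = sum of c_i^2 * e_i^2
Positive signature terms (e_i^2 = +1): 1^2 = 1
Negative signature terms (e_j^2 = -1): 5^2 = 25
v^2 = 1 - 25 = -24


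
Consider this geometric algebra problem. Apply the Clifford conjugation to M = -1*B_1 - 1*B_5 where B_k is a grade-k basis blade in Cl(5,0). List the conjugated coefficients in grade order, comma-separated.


Clifford conjugate sign for grade k: (-1)^(k(k+1)/2)
Grade 1: (-1)^(1*2/2) = (-1)^1 = -1, coeff -1 -> 1
Grade 5: (-1)^(5*6/2) = (-1)^15 = -1, coeff -1 -> 1
Conjugated coefficients: 1, 1


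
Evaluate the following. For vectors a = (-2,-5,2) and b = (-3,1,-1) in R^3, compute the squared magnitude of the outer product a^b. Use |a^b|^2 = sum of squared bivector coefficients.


a wedge b = (a1*b2 - a2*b1)*e12 + (a1*b3 - a3*b1)*e13 + (a2*b3 - a3*b2)*e23
e12 coeff: (-2)*1 - (-5)*(-3) = -2 - 15 = -17
e13 coeff: (-2)*(-1) - 2*(-3) = 2 - (-6) = 8
e23 coeff: (-5)*(-1) - 2*1 = 5 - 2 = 3
|a wedge b|^2 = (-17)^2 + 8^2 + 3^2
= 289 + 64 + 9
= 362


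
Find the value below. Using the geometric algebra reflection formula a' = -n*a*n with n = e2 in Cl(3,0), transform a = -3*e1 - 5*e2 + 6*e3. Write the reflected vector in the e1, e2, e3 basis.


Reflection formula: a' = -n*a*n, with n = e2 (unit vector, n^2 = 1).
For reflection through hyperplane perp to e2:
The component along e2 flips sign, others stay.
a = (-3, -5, 6)
a' = (-3, 5, 6)
a' = -3*e1 + 5*e2 + 6*e3


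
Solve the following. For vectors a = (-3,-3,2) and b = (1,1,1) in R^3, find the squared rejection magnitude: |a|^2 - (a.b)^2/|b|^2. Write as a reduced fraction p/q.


|a|^2 = (-3)^2 + (-3)^2 + 2^2 = 22
|b|^2 = 1^2 + 1^2 + 1^2 = 3
a . b = (-3)*1 + (-3)*1 + 2*1 = -4
(a.b)^2 = (-4)^2 = 16
|rej|^2 = 22 - 16/3
= (66 - 16)/3
= 50/3
In lowest terms: 50/3


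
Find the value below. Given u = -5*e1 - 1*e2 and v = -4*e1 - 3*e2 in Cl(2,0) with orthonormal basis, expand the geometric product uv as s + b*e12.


Expand: (-5*e1 - 1*e2)(-4*e1 - 3*e2)
= (-5)*(-4)*e1e1 + (-5)*(-3)*e1e2 + (-1)*(-4)*e2e1 + (-1)*(-3)*e2e2
Using e1^2 = e2^2 = 1, e2e1 = -e1e2:
Scalar part s = (-5)*(-4) + (-1)*(-3) = 20 + 3 = 23
Bivector part b = (-5)*(-3) - (-1)*(-4) = 15 - 4 = 11
uv = 23 + 11*e12


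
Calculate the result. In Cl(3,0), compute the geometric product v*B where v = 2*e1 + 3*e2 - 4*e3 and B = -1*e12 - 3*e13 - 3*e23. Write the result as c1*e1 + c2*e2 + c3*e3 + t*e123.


vB has grade-1 (vector) and grade-3 (trivector) parts: vB = (v _| B) + (v ^ B).
Vector part <vB>_1:
  e1: -v2*b12 - v3*b13 = -(3)*(-1) - (-4)*(-3) = -9
  e2: v1*b12 - v3*b23 = (2)*(-1) - (-4)*(-3) = -14
  e3: v1*b13 + v2*b23 = (2)*(-3) + (3)*(-3) = -15
Trivector part <vB>_3:
  e123: v1*b23 - v2*b13 + v3*b12 = (2)*(-3) - (3)*(-3) + (-4)*(-1) = 7
vB = -9*e1 - 14*e2 - 15*e3 + 7*e123


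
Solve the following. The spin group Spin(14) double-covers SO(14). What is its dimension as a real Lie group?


Spin(n) double-covers SO(n); both have Lie algebra so(n) of dimension n(n-1)/2.
n = 14
n(n-1) = 14 * 13 = 182
dim Spin(14) = 182/2 = 91


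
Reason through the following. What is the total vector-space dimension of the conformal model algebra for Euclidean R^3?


The conformal model of R^3 uses Cl(4,1): the 3 Euclidean generators plus two extra orthogonal generators e+ (e+^2 = +1) and e- (e-^2 = -1), from which the null vectors e0, einf are built.
Number of generators m = 3 + 2 = 5.
dim Cl(p,q) = 2^m = 2^5 = 32


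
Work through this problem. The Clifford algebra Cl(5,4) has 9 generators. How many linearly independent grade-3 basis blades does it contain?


Number of grade-k basis blades in Cl(p,q) with n = p + q is C(n, k).
n = 5 + 4 = 9
C(9, 3) = 9! / (3! * 6!)
= 362880 / (6 * 720)
= 84


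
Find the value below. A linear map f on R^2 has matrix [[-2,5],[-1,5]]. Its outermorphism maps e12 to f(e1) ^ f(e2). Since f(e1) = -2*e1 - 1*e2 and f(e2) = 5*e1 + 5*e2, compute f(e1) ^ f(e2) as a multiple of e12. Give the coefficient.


The outermorphism of a linear map f sends e1^e2 to f(e1)^f(e2).
f(e1) = -2*e1 - 1*e2
f(e2) = 5*e1 + 5*e2
f(e1) ^ f(e2) = (-2*e1 - 1*e2) ^ (5*e1 + 5*e2)
= (-2)*5*e12 + (-1)*5*e21
= (-10 - (-5))*e12
= -5*e12
Coefficient = -5


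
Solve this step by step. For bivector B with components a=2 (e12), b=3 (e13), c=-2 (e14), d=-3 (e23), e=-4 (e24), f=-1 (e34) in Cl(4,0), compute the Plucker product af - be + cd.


Plucker relation: af - be + cd
a*f = 2*(-1) = -2
b*e = 3*(-4) = -12
c*d = (-2)*(-3) = 6
af - be + cd = -2 - (-12) + 6
= 16


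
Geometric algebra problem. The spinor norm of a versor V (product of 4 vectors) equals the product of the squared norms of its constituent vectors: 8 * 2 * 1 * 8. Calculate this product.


Spinor norm N(V) = |v1|^2 * |v2|^2 * ... * |v4|^2
= 8 * 2 * 1 * 8
Running product: 8, 16, 16, 128
N(V) = 128


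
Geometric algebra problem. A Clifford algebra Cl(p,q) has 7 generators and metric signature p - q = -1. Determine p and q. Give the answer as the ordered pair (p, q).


We need p + q = 7 and p - q = -1.
Adding: 2p = 7 + (-1) = 6, so p = 3.
Then q = 7 - 3 = 4.
(p, q) = (3, 4)


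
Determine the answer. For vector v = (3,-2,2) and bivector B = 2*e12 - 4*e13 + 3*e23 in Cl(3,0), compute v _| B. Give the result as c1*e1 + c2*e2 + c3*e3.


Left contraction v _| B = <vB>_1 (grade-1 part of the geometric product vB).
Using e1_|e12 = e2, e2_|e12 = -e1, e1_|e13 = e3, e3_|e13 = -e1, e2_|e23 = e3, e3_|e23 = -e2:
e1 coeff: -v2*b12 - v3*b13 = -(-2)*(2) - (2)*(-4) = 12
e2 coeff: v1*b12 - v3*b23 = (3)*(2) - (2)*(3) = 0
e3 coeff: v1*b13 + v2*b23 = (3)*(-4) + (-2)*(3) = -18
v _| B = 12*e1 + 0*e2 - 18*e3


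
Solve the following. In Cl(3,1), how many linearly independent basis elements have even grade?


Even subalgebra dimension = 2^(n-1)
n = 3 + 1 = 4
2^(4 - 1) = 2^3 = 8
Verification: sum of C(4,k) for even k = 1 + 6 + 1 = 8
Result = 8


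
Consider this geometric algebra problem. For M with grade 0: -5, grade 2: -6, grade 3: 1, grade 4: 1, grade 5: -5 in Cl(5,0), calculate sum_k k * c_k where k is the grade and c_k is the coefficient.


Grade-weighted sum = sum of grade_k * coefficient_k
0*(-5) = 0
2*(-6) = -12
3*1 = 3
4*1 = 4
5*(-5) = -25
Total = 0 + (-12) + 3 + 4 + (-25) = -30


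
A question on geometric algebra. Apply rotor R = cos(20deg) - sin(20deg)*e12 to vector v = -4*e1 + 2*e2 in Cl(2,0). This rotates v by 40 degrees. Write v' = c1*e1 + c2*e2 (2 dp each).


Rotor R = cos(20deg) - sin(20deg)*e12
Rotation angle theta = 2 * 20 = 40 degrees
v' = R*v*~R rotates v by theta.
cos(40deg) = 0.7660, sin(40deg) = 0.6428
v'_1 = -4*cos(40deg) - 2*sin(40deg)
= -4*0.7660 - 2*0.6428
= -4.35
v'_2 = -4*sin(40deg) + 2*cos(40deg)
= -4*0.6428 + 2*0.7660
= -1.04
v' = -4.35*e1 - 1.04*e2


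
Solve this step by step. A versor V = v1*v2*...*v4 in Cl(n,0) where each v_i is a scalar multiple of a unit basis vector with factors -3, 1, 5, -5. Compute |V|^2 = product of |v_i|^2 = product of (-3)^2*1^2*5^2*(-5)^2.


Each vector v_i has |v_i|^2 = s_i^2
Squared scales: (-3)^2 = 9, 1^2 = 1, 5^2 = 25, (-5)^2 = 25
|V|^2 = 9 * 1 * 25 * 25
= 5625


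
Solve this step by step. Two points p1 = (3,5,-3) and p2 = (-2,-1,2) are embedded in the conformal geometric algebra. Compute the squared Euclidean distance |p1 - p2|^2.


p1 - p2 = (5, 6, -5)
|p1 - p2|^2 = 5^2 + 6^2 + (-5)^2
= 25 + 36 + 25
= 86


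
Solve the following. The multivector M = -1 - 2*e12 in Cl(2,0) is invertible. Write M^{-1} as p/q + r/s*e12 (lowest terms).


M = -1 - 2*e12, where e12^2 = -1.
Since M commutes with its reverse ~M = a - b*e12, M * ~M = a^2 - b^2*e12^2 = a^2 + b^2.
So M^{-1} = ~M / (a^2 + b^2) = (a - b*e12)/(a^2 + b^2).
a^2 + b^2 = 1 + 4 = 5
Scalar part = -1/5 = -1/5
Bivector coeff = 2/5 = 2/5
M^{-1} = -1/5 + 2/5*e12


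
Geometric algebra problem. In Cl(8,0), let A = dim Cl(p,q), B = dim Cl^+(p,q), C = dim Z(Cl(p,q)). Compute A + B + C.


n = 8 + 0 = 8
Total dim = 2^8 = 256
Even subalgebra dim = 2^7 = 128
n is even, so center dim = 1
Sum = 256 + 128 + 1 = 385


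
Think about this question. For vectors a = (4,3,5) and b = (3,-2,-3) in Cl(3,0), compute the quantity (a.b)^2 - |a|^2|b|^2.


a . b = 4*3 + 3*(-2) + 5*(-3)
= 12 + (-6) + (-15) = -9
|a|^2 = 4^2 + 3^2 + 5^2 = 50
|b|^2 = 3^2 + (-2)^2 + (-3)^2 = 22
(a.b)^2 = (-9)^2 = 81
|a|^2 * |b|^2 = 50 * 22 = 1100
Result = 81 - 1100 = -1019


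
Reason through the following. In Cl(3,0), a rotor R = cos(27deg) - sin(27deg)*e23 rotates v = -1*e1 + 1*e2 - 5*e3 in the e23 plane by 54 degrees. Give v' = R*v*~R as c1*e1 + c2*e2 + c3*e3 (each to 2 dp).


Rotor R = cos(27deg) - sin(27deg)*e23
Rotation angle theta = 2 * 27 = 54 degrees in the e23 plane (e2 -> e3).
The component perpendicular to the plane (e1) is invariant: v'_1 = v1 = -1.00
cos(54deg) = 0.5878, sin(54deg) = 0.8090
v'_2 = v2*cos(theta) - v3*sin(theta) = 1*0.5878 - (-5)*0.8090 = 4.63
v'_3 = v2*sin(theta) + v3*cos(theta) = 1*0.8090 + (-5)*0.5878 = -2.13
v' = -1.00*e1 + 4.63*e2 - 2.13*e3


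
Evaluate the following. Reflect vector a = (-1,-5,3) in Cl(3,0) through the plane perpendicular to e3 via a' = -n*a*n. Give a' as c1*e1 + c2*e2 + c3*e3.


Reflection formula: a' = -n*a*n, with n = e3 (unit vector, n^2 = 1).
For reflection through hyperplane perp to e3:
The component along e3 flips sign, others stay.
a = (-1, -5, 3)
a' = (-1, -5, -3)
a' = -1*e1 - 5*e2 - 3*e3


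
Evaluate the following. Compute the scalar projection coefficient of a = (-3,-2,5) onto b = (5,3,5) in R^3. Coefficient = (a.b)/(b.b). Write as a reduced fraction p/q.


Projection coefficient = (a . b) / (b . b)
a . b = (-3)*5 + (-2)*3 + 5*5
= -15 + (-6) + 25 = 4
b . b = 5^2 + 3^2 + 5^2
= 25 + 9 + 25 = 59
Coefficient = 4/59
In lowest terms: 4/59


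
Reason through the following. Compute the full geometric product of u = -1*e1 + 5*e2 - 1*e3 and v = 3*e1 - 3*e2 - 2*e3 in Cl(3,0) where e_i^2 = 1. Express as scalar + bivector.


In Cl(3,0): e_i^2 = 1, e_ie_j = -e_je_i for i != j.
Scalar part = u . v = (-1)*3 + 5*(-3) + (-1)*(-2)
= -3 + (-15) + 2 = -16
e12 coeff = (-1)*(-3) - 5*3 = 3 - 15 = -12
e13 coeff = (-1)*(-2) - (-1)*3 = 2 - (-3) = 5
e23 coeff = 5*(-2) - (-1)*(-3) = -10 - 3 = -13
uv = -16 - 12*e12 + 5*e13 - 13*e23


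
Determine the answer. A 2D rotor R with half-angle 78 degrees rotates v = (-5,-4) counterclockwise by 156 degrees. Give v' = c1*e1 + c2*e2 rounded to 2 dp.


Rotor R = cos(78deg) - sin(78deg)*e12
Rotation angle theta = 2 * 78 = 156 degrees
v' = R*v*~R rotates v by theta.
cos(156deg) = -0.9135, sin(156deg) = 0.4067
v'_1 = -5*cos(156deg) - (-4)*sin(156deg)
= -5*(-0.9135) - (-4)*0.4067
= 6.19
v'_2 = -5*sin(156deg) + (-4)*cos(156deg)
= -5*0.4067 + (-4)*(-0.9135)
= 1.62
v' = 6.19*e1 + 1.62*e2


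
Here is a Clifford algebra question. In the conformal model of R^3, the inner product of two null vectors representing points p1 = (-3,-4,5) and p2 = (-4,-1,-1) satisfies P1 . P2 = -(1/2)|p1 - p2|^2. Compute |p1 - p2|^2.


p1 - p2 = (1, -3, 6)
|p1 - p2|^2 = 1^2 + (-3)^2 + 6^2
= 1 + 9 + 36
= 46


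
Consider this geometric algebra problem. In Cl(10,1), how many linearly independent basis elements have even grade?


Even subalgebra dimension = 2^(n-1)
n = 10 + 1 = 11
2^(11 - 1) = 2^10 = 1024
Verification: sum of C(11,k) for even k = 1 + 55 + 330 + 462 + 165 + 11 = 1024
Result = 1024


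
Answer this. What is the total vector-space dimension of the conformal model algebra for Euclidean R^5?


The conformal model of R^5 uses Cl(6,1): the 5 Euclidean generators plus two extra orthogonal generators e+ (e+^2 = +1) and e- (e-^2 = -1), from which the null vectors e0, einf are built.
Number of generators m = 5 + 2 = 7.
dim Cl(p,q) = 2^m = 2^7 = 128


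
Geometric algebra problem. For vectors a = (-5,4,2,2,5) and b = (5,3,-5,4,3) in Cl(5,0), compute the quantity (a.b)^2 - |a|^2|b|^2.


a . b = (-5)*5 + 4*3 + 2*(-5) + 2*4 + 5*3
= -25 + 12 + (-10) + 8 + 15 = 0
|a|^2 = (-5)^2 + 4^2 + 2^2 + 2^2 + 5^2 = 74
|b|^2 = 5^2 + 3^2 + (-5)^2 + 4^2 + 3^2 = 84
(a.b)^2 = 0^2 = 0
|a|^2 * |b|^2 = 74 * 84 = 6216
Result = 0 - 6216 = -6216


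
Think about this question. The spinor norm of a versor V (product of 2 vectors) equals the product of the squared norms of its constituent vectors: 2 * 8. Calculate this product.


Spinor norm N(V) = |v1|^2 * |v2|^2 * ... * |v2|^2
= 2 * 8
Running product: 2, 16
N(V) = 16


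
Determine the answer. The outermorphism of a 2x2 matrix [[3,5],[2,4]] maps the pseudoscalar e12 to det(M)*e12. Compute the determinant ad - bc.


The outermorphism of a linear map f sends e1^e2 to f(e1)^f(e2).
f(e1) = 3*e1 + 2*e2
f(e2) = 5*e1 + 4*e2
f(e1) ^ f(e2) = (3*e1 + 2*e2) ^ (5*e1 + 4*e2)
= 3*4*e12 + 2*5*e21
= (12 - 10)*e12
= 2*e12
Coefficient = 2


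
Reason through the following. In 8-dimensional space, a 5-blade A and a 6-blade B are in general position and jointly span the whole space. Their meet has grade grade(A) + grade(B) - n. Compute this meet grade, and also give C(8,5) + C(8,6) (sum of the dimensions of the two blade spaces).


Meet grade = grade(A) + grade(B) - n
= 5 + 6 - 8 = 3
C(8,5) = 56
C(8,6) = 28
dim_A + dim_B = 56 + 28 = 84


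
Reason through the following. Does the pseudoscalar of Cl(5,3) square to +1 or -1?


The pseudoscalar I = e1...e_n (product of all n generators) of Cl(p,q) satisfies I^2 = (-1)^(q + n(n-1)/2).
p = 5, q = 3, n = p + q = 8
n(n-1)/2 = 8 * 7 / 2 = 28
Exponent = q + n(n-1)/2 = 3 + 28 = 31
I^2 = (-1)^31 = -1


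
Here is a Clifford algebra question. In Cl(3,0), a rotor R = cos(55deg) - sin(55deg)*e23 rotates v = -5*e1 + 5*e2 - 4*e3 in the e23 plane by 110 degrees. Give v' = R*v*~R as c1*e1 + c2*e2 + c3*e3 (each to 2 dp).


Rotor R = cos(55deg) - sin(55deg)*e23
Rotation angle theta = 2 * 55 = 110 degrees in the e23 plane (e2 -> e3).
The component perpendicular to the plane (e1) is invariant: v'_1 = v1 = -5.00
cos(110deg) = -0.3420, sin(110deg) = 0.9397
v'_2 = v2*cos(theta) - v3*sin(theta) = 5*(-0.3420) - (-4)*0.9397 = 2.05
v'_3 = v2*sin(theta) + v3*cos(theta) = 5*0.9397 + (-4)*(-0.3420) = 6.07
v' = -5.00*e1 + 2.05*e2 + 6.07*e3


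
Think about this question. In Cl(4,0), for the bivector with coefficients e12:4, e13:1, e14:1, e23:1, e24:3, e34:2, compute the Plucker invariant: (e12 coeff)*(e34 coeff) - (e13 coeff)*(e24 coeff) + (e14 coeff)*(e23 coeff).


Plucker relation: af - be + cd
a*f = 4*2 = 8
b*e = 1*3 = 3
c*d = 1*1 = 1
af - be + cd = 8 - 3 + 1
= 6


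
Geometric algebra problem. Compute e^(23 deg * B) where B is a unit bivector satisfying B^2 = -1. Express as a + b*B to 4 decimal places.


For a unit bivector B with B^2 = -1, the exponential series gives
e^(theta*B) = cos(theta) + sin(theta)*B (the GA analogue of Euler's formula).
theta = 23 degrees = 0.401426 rad
cos(23 deg) = 0.9205
sin(23 deg) = 0.3907
exp(theta*B) = 0.9205 + 0.3907*B


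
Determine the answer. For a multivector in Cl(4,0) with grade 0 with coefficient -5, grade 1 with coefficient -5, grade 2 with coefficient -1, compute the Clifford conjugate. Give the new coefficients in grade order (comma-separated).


Clifford conjugate sign for grade k: (-1)^(k(k+1)/2)
Grade 0: (-1)^(0*1/2) = (-1)^0 = 1, coeff -5 -> -5
Grade 1: (-1)^(1*2/2) = (-1)^1 = -1, coeff -5 -> 5
Grade 2: (-1)^(2*3/2) = (-1)^3 = -1, coeff -1 -> 1
Conjugated coefficients: -5, 5, 1


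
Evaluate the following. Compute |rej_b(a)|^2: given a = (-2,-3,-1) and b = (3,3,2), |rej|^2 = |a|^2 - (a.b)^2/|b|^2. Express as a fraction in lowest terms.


|a|^2 = (-2)^2 + (-3)^2 + (-1)^2 = 14
|b|^2 = 3^2 + 3^2 + 2^2 = 22
a . b = (-2)*3 + (-3)*3 + (-1)*2 = -17
(a.b)^2 = (-17)^2 = 289
|rej|^2 = 14 - 289/22
= (308 - 289)/22
= 19/22
In lowest terms: 19/22


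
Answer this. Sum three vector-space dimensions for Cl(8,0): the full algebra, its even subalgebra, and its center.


n = 8 + 0 = 8
Total dim = 2^8 = 256
Even subalgebra dim = 2^7 = 128
n is even, so center dim = 1
Sum = 256 + 128 + 1 = 385


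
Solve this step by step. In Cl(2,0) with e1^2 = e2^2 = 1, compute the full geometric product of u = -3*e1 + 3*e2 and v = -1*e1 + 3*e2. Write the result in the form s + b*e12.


Expand: (-3*e1 + 3*e2)(-1*e1 + 3*e2)
= (-3)*(-1)*e1e1 + (-3)*3*e1e2 + 3*(-1)*e2e1 + 3*3*e2e2
Using e1^2 = e2^2 = 1, e2e1 = -e1e2:
Scalar part s = (-3)*(-1) + 3*3 = 3 + 9 = 12
Bivector part b = (-3)*3 - 3*(-1) = -9 - (-3) = -6
uv = 12 - 6*e12


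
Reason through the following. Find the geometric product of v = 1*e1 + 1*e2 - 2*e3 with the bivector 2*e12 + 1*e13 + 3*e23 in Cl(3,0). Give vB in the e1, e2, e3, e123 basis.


vB has grade-1 (vector) and grade-3 (trivector) parts: vB = (v _| B) + (v ^ B).
Vector part <vB>_1:
  e1: -v2*b12 - v3*b13 = -(1)*(2) - (-2)*(1) = 0
  e2: v1*b12 - v3*b23 = (1)*(2) - (-2)*(3) = 8
  e3: v1*b13 + v2*b23 = (1)*(1) + (1)*(3) = 4
Trivector part <vB>_3:
  e123: v1*b23 - v2*b13 + v3*b12 = (1)*(3) - (1)*(1) + (-2)*(2) = -2
vB = 0*e1 + 8*e2 + 4*e3 - 2*e123


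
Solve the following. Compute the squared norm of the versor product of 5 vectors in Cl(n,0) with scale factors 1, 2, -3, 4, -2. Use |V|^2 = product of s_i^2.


Each vector v_i has |v_i|^2 = s_i^2
Squared scales: 1^2 = 1, 2^2 = 4, (-3)^2 = 9, 4^2 = 16, (-2)^2 = 4
|V|^2 = 1 * 4 * 9 * 16 * 4
= 2304


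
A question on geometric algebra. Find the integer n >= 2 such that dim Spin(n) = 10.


dim Spin(n) = dim so(n) = n(n-1)/2.
Solve n(n-1)/2 = 10, i.e. n^2 - n - 20 = 0.
Discriminant = 1 + 8*10 = 81
n = (1 + sqrt(81))/2 = (1 + 9)/2 = 5


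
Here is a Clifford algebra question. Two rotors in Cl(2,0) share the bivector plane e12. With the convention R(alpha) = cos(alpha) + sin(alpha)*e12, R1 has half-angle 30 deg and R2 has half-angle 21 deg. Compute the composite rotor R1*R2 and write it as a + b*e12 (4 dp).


Same-plane rotors commute and their half-angles add:
R1*R2 = cos(a1 + a2) + sin(a1 + a2)*e12.
a1 + a2 = 30 + 21 = 51 deg
cos(51 deg) = 0.6293
sin(51 deg) = 0.7771
R1*R2 = 0.6293 + 0.7771*e12


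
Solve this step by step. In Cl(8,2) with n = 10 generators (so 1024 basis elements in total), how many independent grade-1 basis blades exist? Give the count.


Number of grade-k basis blades in Cl(p,q) with n = p + q is C(n, k).
n = 8 + 2 = 10
C(10, 1) = 10! / (1! * 9!)
= 3628800 / (1 * 362880)
= 10


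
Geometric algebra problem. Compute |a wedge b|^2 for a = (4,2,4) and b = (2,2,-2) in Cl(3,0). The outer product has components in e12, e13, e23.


a wedge b = (a1*b2 - a2*b1)*e12 + (a1*b3 - a3*b1)*e13 + (a2*b3 - a3*b2)*e23
e12 coeff: 4*2 - 2*2 = 8 - 4 = 4
e13 coeff: 4*(-2) - 4*2 = -8 - 8 = -16
e23 coeff: 2*(-2) - 4*2 = -4 - 8 = -12
|a wedge b|^2 = 4^2 + (-16)^2 + (-12)^2
= 16 + 256 + 144
= 416


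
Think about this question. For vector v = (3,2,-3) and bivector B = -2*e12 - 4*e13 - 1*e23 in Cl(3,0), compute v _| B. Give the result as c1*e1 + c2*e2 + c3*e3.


Left contraction v _| B = <vB>_1 (grade-1 part of the geometric product vB).
Using e1_|e12 = e2, e2_|e12 = -e1, e1_|e13 = e3, e3_|e13 = -e1, e2_|e23 = e3, e3_|e23 = -e2:
e1 coeff: -v2*b12 - v3*b13 = -(2)*(-2) - (-3)*(-4) = -8
e2 coeff: v1*b12 - v3*b23 = (3)*(-2) - (-3)*(-1) = -9
e3 coeff: v1*b13 + v2*b23 = (3)*(-4) + (2)*(-1) = -14
v _| B = -8*e1 - 9*e2 - 14*e3


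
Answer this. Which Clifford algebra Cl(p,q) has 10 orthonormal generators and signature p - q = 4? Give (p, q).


We need p + q = 10 and p - q = 4.
Adding: 2p = 10 + 4 = 14, so p = 7.
Then q = 10 - 7 = 3.
(p, q) = (7, 3)


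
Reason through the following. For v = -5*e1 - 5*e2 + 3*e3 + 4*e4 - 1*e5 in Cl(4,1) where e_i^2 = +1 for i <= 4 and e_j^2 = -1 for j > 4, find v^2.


v^2 = sum of c_i^2 * e_i^2
Positive signature terms (e_i^2 = +1): (-5)^2 + (-5)^2 + 3^2 + 4^2 = 75
Negative signature terms (e_j^2 = -1): (-1)^2 = 1
v^2 = 75 - 1 = 74


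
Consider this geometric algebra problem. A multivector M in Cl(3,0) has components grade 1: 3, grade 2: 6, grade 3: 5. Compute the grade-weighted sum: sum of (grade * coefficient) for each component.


Grade-weighted sum = sum of grade_k * coefficient_k
1*3 = 3
2*6 = 12
3*5 = 15
Total = 3 + 12 + 15 = 30


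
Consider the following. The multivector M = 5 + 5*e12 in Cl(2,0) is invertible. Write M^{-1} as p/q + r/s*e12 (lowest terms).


M = 5 + 5*e12, where e12^2 = -1.
Since M commutes with its reverse ~M = a - b*e12, M * ~M = a^2 - b^2*e12^2 = a^2 + b^2.
So M^{-1} = ~M / (a^2 + b^2) = (a - b*e12)/(a^2 + b^2).
a^2 + b^2 = 25 + 25 = 50
Scalar part = 5/50 = 1/10
Bivector coeff = -5/50 = -1/10
M^{-1} = 1/10 - 1/10*e12


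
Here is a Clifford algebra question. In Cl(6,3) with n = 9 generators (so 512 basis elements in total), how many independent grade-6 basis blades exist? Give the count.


Number of grade-k basis blades in Cl(p,q) with n = p + q is C(n, k).
n = 6 + 3 = 9
C(9, 6) = 9! / (6! * 3!)
= 362880 / (720 * 6)
= 84


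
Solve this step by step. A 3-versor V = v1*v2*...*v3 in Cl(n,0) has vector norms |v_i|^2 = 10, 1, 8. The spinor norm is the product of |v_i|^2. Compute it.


Spinor norm N(V) = |v1|^2 * |v2|^2 * ... * |v3|^2
= 10 * 1 * 8
Running product: 10, 10, 80
N(V) = 80


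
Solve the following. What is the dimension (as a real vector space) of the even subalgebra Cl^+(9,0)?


Even subalgebra dimension = 2^(n-1)
n = 9 + 0 = 9
2^(9 - 1) = 2^8 = 256
Verification: sum of C(9,k) for even k = 1 + 36 + 126 + 84 + 9 = 256
Result = 256


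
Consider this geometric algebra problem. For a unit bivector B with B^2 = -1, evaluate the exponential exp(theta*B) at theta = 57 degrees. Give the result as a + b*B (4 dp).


For a unit bivector B with B^2 = -1, the exponential series gives
e^(theta*B) = cos(theta) + sin(theta)*B (the GA analogue of Euler's formula).
theta = 57 degrees = 0.994838 rad
cos(57 deg) = 0.5446
sin(57 deg) = 0.8387
exp(theta*B) = 0.5446 + 0.8387*B


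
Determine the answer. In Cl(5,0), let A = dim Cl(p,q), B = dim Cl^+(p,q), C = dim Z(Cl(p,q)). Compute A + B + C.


n = 5 + 0 = 5
Total dim = 2^5 = 32
Even subalgebra dim = 2^4 = 16
n is odd, so center dim = 2
Sum = 32 + 16 + 2 = 50


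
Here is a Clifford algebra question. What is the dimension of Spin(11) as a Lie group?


Spin(n) double-covers SO(n); both have Lie algebra so(n) of dimension n(n-1)/2.
n = 11
n(n-1) = 11 * 10 = 110
dim Spin(11) = 110/2 = 55


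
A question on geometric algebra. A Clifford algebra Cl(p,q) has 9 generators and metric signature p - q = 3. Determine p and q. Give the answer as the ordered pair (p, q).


We need p + q = 9 and p - q = 3.
Adding: 2p = 9 + 3 = 12, so p = 6.
Then q = 9 - 6 = 3.
(p, q) = (6, 3)


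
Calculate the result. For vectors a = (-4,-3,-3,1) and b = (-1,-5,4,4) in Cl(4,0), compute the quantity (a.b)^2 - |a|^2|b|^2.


a . b = (-4)*(-1) + (-3)*(-5) + (-3)*4 + 1*4
= 4 + 15 + (-12) + 4 = 11
|a|^2 = (-4)^2 + (-3)^2 + (-3)^2 + 1^2 = 35
|b|^2 = (-1)^2 + (-5)^2 + 4^2 + 4^2 = 58
(a.b)^2 = 11^2 = 121
|a|^2 * |b|^2 = 35 * 58 = 2030
Result = 121 - 2030 = -1909


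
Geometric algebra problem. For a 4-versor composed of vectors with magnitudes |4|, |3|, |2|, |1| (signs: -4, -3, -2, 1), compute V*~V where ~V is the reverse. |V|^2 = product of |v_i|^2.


Each vector v_i has |v_i|^2 = s_i^2
Squared scales: (-4)^2 = 16, (-3)^2 = 9, (-2)^2 = 4, 1^2 = 1
|V|^2 = 16 * 9 * 4 * 1
= 576


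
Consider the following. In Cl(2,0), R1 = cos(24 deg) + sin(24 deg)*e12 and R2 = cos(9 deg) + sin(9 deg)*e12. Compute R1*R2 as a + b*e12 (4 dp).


Same-plane rotors commute and their half-angles add:
R1*R2 = cos(a1 + a2) + sin(a1 + a2)*e12.
a1 + a2 = 24 + 9 = 33 deg
cos(33 deg) = 0.8387
sin(33 deg) = 0.5446
R1*R2 = 0.8387 + 0.5446*e12


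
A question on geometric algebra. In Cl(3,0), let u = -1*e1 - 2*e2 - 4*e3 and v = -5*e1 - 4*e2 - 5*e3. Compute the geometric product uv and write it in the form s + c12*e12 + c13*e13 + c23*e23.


In Cl(3,0): e_i^2 = 1, e_ie_j = -e_je_i for i != j.
Scalar part = u . v = (-1)*(-5) + (-2)*(-4) + (-4)*(-5)
= 5 + 8 + 20 = 33
e12 coeff = (-1)*(-4) - (-2)*(-5) = 4 - 10 = -6
e13 coeff = (-1)*(-5) - (-4)*(-5) = 5 - 20 = -15
e23 coeff = (-2)*(-5) - (-4)*(-4) = 10 - 16 = -6
uv = 33 - 6*e12 - 15*e13 - 6*e23


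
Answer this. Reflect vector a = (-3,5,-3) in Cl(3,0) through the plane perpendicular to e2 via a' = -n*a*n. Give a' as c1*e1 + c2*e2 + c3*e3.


Reflection formula: a' = -n*a*n, with n = e2 (unit vector, n^2 = 1).
For reflection through hyperplane perp to e2:
The component along e2 flips sign, others stay.
a = (-3, 5, -3)
a' = (-3, -5, -3)
a' = -3*e1 - 5*e2 - 3*e3


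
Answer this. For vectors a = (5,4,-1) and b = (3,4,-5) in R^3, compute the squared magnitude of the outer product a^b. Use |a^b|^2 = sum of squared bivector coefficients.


a wedge b = (a1*b2 - a2*b1)*e12 + (a1*b3 - a3*b1)*e13 + (a2*b3 - a3*b2)*e23
e12 coeff: 5*4 - 4*3 = 20 - 12 = 8
e13 coeff: 5*(-5) - (-1)*3 = -25 - (-3) = -22
e23 coeff: 4*(-5) - (-1)*4 = -20 - (-4) = -16
|a wedge b|^2 = 8^2 + (-22)^2 + (-16)^2
= 64 + 484 + 256
= 804


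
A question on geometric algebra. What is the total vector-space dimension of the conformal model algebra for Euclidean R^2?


The conformal model of R^2 uses Cl(3,1): the 2 Euclidean generators plus two extra orthogonal generators e+ (e+^2 = +1) and e- (e-^2 = -1), from which the null vectors e0, einf are built.
Number of generators m = 2 + 2 = 4.
dim Cl(p,q) = 2^m = 2^4 = 16


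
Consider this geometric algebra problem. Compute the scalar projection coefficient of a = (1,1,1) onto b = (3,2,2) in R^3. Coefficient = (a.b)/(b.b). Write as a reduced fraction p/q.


Projection coefficient = (a . b) / (b . b)
a . b = 1*3 + 1*2 + 1*2
= 3 + 2 + 2 = 7
b . b = 3^2 + 2^2 + 2^2
= 9 + 4 + 4 = 17
Coefficient = 7/17
In lowest terms: 7/17


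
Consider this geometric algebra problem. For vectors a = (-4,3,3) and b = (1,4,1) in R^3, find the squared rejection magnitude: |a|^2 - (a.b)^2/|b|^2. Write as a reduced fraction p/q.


|a|^2 = (-4)^2 + 3^2 + 3^2 = 34
|b|^2 = 1^2 + 4^2 + 1^2 = 18
a . b = (-4)*1 + 3*4 + 3*1 = 11
(a.b)^2 = 11^2 = 121
|rej|^2 = 34 - 121/18
= (612 - 121)/18
= 491/18
In lowest terms: 491/18


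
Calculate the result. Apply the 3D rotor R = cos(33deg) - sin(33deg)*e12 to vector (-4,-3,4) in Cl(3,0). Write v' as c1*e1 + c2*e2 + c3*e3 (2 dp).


Rotor R = cos(33deg) - sin(33deg)*e12
Rotation angle theta = 2 * 33 = 66 degrees in the e12 plane (e1 -> e2).
The component perpendicular to the plane (e3) is invariant: v'_3 = v3 = 4.00
cos(66deg) = 0.4067, sin(66deg) = 0.9135
v'_1 = v1*cos(theta) - v2*sin(theta) = -4*0.4067 - (-3)*0.9135 = 1.11
v'_2 = v1*sin(theta) + v2*cos(theta) = -4*0.9135 + (-3)*0.4067 = -4.87
v' = 1.11*e1 - 4.87*e2 + 4.00*e3


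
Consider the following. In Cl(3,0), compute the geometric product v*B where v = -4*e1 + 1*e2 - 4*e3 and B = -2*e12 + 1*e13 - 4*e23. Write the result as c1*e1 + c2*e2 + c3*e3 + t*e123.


vB has grade-1 (vector) and grade-3 (trivector) parts: vB = (v _| B) + (v ^ B).
Vector part <vB>_1:
  e1: -v2*b12 - v3*b13 = -(1)*(-2) - (-4)*(1) = 6
  e2: v1*b12 - v3*b23 = (-4)*(-2) - (-4)*(-4) = -8
  e3: v1*b13 + v2*b23 = (-4)*(1) + (1)*(-4) = -8
Trivector part <vB>_3:
  e123: v1*b23 - v2*b13 + v3*b12 = (-4)*(-4) - (1)*(1) + (-4)*(-2) = 23
vB = 6*e1 - 8*e2 - 8*e3 + 23*e123


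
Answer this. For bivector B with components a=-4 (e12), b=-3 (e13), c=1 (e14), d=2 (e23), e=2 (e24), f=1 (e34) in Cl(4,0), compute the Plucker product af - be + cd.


Plucker relation: af - be + cd
a*f = (-4)*1 = -4
b*e = (-3)*2 = -6
c*d = 1*2 = 2
af - be + cd = -4 - (-6) + 2
= 4


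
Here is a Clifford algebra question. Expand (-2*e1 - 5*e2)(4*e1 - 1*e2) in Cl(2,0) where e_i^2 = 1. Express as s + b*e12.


Expand: (-2*e1 - 5*e2)(4*e1 - 1*e2)
= (-2)*4*e1e1 + (-2)*(-1)*e1e2 + (-5)*4*e2e1 + (-5)*(-1)*e2e2
Using e1^2 = e2^2 = 1, e2e1 = -e1e2:
Scalar part s = (-2)*4 + (-5)*(-1) = -8 + 5 = -3
Bivector part b = (-2)*(-1) - (-5)*4 = 2 - (-20) = 22
uv = -3 + 22*e12


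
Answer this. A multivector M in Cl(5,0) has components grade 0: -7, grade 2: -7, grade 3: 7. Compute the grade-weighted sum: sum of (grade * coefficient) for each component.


Grade-weighted sum = sum of grade_k * coefficient_k
0*(-7) = 0
2*(-7) = -14
3*7 = 21
Total = 0 + (-14) + 21 = 7
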